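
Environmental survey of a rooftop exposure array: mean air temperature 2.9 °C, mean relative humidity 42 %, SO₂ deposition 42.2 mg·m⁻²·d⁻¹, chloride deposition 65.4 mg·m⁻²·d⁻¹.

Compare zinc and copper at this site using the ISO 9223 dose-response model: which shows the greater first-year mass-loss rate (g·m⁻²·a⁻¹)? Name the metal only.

zinc: temperature factor f = +0.038·(-7.1) = -0.2698
  Pd branch = 0.0129·Pd^0.44·e^(0.046·RH+f) = 0.3529 μm/a
  Cl⁻ term: 0.0175·65.4^0.57·exp(0.008·42+0.085·2.9) = 0.3395
  sum: 0.3529 + 0.3395 → r_corr = 0.6924 μm/a
  mass loss = 0.6924 μm/a × 7.14 g/cm³ = 4.944 g·m⁻²·a⁻¹
copper: f(T) = +0.126·(T−10) [T≤10 °C] = -0.8946
  SO₂ term: 0.0053·42.2^0.26·exp(0.059·42-0.8946) = 0.06832
  Sd branch = 0.01025·Sd^0.27·e^(0.036·RH+0.049·T) = 0.1657 μm/a
  r_corr = 0.06832 + 0.1657 = 0.234 μm/a
  mass loss = 0.234 μm/a × 8.96 g/cm³ = 2.097 g·m⁻²·a⁻¹
Ordering by g·m⁻²·a⁻¹: zinc (4.94) > copper (2.1)

zinc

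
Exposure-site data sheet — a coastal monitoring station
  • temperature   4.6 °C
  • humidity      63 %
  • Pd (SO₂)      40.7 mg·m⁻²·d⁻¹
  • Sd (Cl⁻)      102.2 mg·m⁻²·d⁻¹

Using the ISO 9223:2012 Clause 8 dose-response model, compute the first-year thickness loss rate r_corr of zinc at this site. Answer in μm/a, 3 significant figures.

zinc: temperature factor f = +0.038·(-5.4) = -0.2052
  sulphur-dioxide contribution → 0.9734 μm/a
  chloride contribution → 0.5986 μm/a
  ⇒ r_corr(zinc) = 1.572 μm/a

r_corr = 1.57 μm/a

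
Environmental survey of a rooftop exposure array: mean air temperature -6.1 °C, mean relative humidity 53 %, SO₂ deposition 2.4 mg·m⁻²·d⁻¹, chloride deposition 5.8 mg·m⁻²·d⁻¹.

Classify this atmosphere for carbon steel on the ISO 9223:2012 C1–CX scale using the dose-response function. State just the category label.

C2

carbon steel: T≤10 °C ⇒ hinge +0.150·(-6.1−10) = -2.4150
  sulphur-dioxide contribution → 0.7198 μm/a
  chloride contribution → 1.366 μm/a
  ⇒ r_corr(carbon steel) = 2.086 μm/a
Category bounds: 1.3…25 μm/a bracket r_corr ⇒ C2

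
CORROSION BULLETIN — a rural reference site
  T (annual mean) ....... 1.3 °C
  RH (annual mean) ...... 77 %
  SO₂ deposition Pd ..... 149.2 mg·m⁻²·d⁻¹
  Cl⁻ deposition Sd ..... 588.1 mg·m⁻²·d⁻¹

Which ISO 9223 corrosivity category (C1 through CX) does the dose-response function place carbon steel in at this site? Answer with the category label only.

C5

carbon steel: T≤10 °C ⇒ hinge +0.150·(1.3−10) = -1.3050
  SO₂ term: 1.77·149.2^0.52·exp(0.02·77-1.3050) = 30.23
  Cl⁻ term: 0.102·588.1^0.62·exp(0.033·77+0.04·1.3) = 71.09
  sum: 30.23 + 71.09 → r_corr = 101.3 μm/a
Category bounds: 80…200 μm/a bracket r_corr ⇒ C5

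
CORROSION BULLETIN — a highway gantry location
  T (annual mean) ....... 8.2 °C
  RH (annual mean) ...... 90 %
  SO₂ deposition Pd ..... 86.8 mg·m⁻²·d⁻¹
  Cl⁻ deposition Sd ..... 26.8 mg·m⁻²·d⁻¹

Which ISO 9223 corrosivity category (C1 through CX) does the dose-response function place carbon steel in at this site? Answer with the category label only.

carbon steel: f(T) = +0.150·(T−10) [T≤10 °C] = -0.2700
  SO₂ term: 1.77·86.8^0.52·exp(0.02·90-0.2700) = 83.27
  Sd branch = 0.102·Sd^0.62·e^(0.033·RH+0.04·T) = 21.2 μm/a
  r_corr = 83.27 + 21.2 = 104.5 μm/a
104 μm/a falls in (80, 200] for carbon steel → category C5

C5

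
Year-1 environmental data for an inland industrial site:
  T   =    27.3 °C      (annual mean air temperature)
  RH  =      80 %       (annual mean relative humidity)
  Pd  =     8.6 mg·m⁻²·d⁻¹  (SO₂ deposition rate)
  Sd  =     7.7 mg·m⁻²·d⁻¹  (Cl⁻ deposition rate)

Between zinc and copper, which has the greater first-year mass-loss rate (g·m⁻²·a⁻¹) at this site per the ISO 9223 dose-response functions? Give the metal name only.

copper

zinc: f(T) = -0.071·(T−10) [T>10 °C] = -1.2283
  Pd branch = 0.0129·Pd^0.44·e^(0.046·RH+f) = 0.3859 μm/a
  Sd branch = 0.0175·Sd^0.57·e^(0.008·RH+0.085·T) = 1.082 μm/a
  sum: 0.3859 + 1.082 → r_corr = 1.468 μm/a
  mass loss = 1.468 μm/a × 7.14 g/cm³ = 10.48 g·m⁻²·a⁻¹
copper: f(T) = -0.080·(T−10) [T>10 °C] = -1.3840
  SO₂ term: 0.0053·8.6^0.26·exp(0.059·80-1.3840) = 0.2606
  Cl⁻ term: 0.01025·7.7^0.27·exp(0.036·80+0.049·27.3) = 1.207
  r_corr = 0.2606 + 1.207 = 1.468 μm/a
  mass loss = 1.468 μm/a × 8.96 g/cm³ = 13.15 g·m⁻²·a⁻¹
Ordering by g·m⁻²·a⁻¹: copper (13.2) > zinc (10.5)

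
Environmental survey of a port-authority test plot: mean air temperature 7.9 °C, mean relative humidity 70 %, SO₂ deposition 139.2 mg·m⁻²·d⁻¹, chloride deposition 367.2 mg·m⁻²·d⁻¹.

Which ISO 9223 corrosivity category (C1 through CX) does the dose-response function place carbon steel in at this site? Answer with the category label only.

carbon steel: T≤10 °C ⇒ hinge +0.150·(7.9−10) = -0.3150
  sulphur-dioxide contribution → 68.21 μm/a
  chloride contribution → 54.87 μm/a
  ⇒ r_corr(carbon steel) = 123.1 μm/a
123 μm/a falls in (80, 200] for carbon steel → category C5

C5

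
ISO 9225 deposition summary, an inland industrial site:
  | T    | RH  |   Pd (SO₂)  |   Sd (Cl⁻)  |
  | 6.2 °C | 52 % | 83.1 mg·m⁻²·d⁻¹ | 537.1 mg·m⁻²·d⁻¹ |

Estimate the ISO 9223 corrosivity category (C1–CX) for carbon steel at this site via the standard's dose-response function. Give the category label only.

carbon steel: T≤10 °C ⇒ hinge +0.150·(6.2−10) = -0.5700
  sulphur-dioxide contribution → 28.2 μm/a
  chloride contribution → 35.83 μm/a
  total first-year rate 64.03 μm/a
Category bounds: 50…80 μm/a bracket r_corr ⇒ C4

C4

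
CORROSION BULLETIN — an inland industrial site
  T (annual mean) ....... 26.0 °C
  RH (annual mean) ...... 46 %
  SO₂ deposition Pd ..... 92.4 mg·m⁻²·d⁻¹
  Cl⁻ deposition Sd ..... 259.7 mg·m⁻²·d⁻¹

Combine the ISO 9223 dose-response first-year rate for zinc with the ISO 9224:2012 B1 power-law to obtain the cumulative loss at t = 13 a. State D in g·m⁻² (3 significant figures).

zinc: f(T) = -0.071·(T−10) [T>10 °C] = -1.1360
  SO₂ term: 0.0129·92.4^0.44·exp(0.046·46-1.1360) = 0.2518
  Cl⁻ term: 0.0175·259.7^0.57·exp(0.008·46+0.085·26.0) = 5.481
  sum: 0.2518 + 5.481 → r_corr = 5.733 μm/a
Power-law: D(13) = r_corr · 13^0.813
  D(13) = 5.733 × 13^0.813 = 5.733 × 8.047 = 46.14 μm
  Mass loss = 46.14 μm × 7.14 g/cm³ = 329.4 g·m⁻²

D(13) = 329 g·m⁻²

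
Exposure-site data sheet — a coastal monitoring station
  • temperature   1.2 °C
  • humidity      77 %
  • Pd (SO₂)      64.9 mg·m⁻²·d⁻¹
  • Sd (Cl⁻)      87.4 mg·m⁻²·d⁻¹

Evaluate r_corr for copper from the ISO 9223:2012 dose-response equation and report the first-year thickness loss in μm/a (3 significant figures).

r_corr = 1.07 μm/a

copper: temperature factor f = +0.126·(-8.8) = -1.1088
  SO₂ term: 0.0053·64.9^0.26·exp(0.059·77-1.1088) = 0.4863
  Cl⁻ term: 0.01025·87.4^0.27·exp(0.036·77+0.049·1.2) = 0.5812
  sum: 0.4863 + 0.5812 → r_corr = 1.068 μm/a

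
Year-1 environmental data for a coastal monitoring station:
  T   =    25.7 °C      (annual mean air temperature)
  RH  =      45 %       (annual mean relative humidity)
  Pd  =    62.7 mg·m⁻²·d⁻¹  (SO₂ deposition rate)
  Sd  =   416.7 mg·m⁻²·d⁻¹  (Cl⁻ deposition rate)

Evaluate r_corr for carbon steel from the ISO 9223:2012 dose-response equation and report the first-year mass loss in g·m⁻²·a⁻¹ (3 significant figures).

carbon steel: temperature factor f = -0.054·(15.7) = -0.8478
  Pd branch = 1.77·Pd^0.52·e^(0.02·RH+f) = 16.04 μm/a
  Cl⁻ term: 0.102·416.7^0.62·exp(0.033·45+0.04·25.7) = 53
  r_corr = 16.04 + 53 = 69.04 μm/a
Convert to mass loss: 69.04 μm/a × 7.85 g/cm³ = 542 g·m⁻²·a⁻¹

r_corr = 542 g·m⁻²·a⁻¹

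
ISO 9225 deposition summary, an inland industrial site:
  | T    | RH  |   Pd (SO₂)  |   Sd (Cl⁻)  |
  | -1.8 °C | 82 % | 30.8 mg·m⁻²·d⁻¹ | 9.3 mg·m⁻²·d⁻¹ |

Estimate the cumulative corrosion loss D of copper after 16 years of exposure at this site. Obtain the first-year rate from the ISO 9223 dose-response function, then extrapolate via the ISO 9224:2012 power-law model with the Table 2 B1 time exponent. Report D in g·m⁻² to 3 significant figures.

copper: temperature factor f = +0.126·(-11.8) = -1.4868
  sulphur-dioxide contribution → 0.3687 μm/a
  chloride contribution → 0.3281 μm/a
  ⇒ r_corr(copper) = 0.6968 μm/a
ISO 9224: D(t) = r_corr · t^b with b = 0.667 (copper, B1)
  D(16) = 0.6968 × 16^0.667 = 0.6968 × 6.355 = 4.428 μm
  Mass loss = 4.428 μm × 8.96 g/cm³ = 39.68 g·m⁻²

D(16) = 39.7 g·m⁻²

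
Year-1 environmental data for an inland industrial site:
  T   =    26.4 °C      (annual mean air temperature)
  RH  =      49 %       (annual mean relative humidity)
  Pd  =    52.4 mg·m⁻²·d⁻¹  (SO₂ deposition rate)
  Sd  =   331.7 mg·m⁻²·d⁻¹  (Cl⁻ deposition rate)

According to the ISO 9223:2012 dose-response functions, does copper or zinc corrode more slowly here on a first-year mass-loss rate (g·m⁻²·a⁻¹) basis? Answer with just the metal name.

copper

copper: temperature factor f = -0.080·(16.4) = -1.3120
  Pd branch = 0.0053·Pd^0.26·e^(0.059·RH+f) = 0.07195 μm/a
  Sd branch = 0.01025·Sd^0.27·e^(0.036·RH+0.049·T) = 1.045 μm/a
  sum: 0.07195 + 1.045 → r_corr = 1.117 μm/a
  mass loss = 1.117 μm/a × 8.96 g/cm³ = 10.01 g·m⁻²·a⁻¹
zinc: f(T) = -0.071·(T−10) [T>10 °C] = -1.1644
  Pd branch = 0.0129·Pd^0.44·e^(0.046·RH+f) = 0.2189 μm/a
  Sd branch = 0.0175·Sd^0.57·e^(0.008·RH+0.085·T) = 6.678 μm/a
  sum: 0.2189 + 6.678 → r_corr = 6.897 μm/a
  mass loss = 6.897 μm/a × 7.14 g/cm³ = 49.25 g·m⁻²·a⁻¹
Ordering by g·m⁻²·a⁻¹: zinc (49.2) > copper (10)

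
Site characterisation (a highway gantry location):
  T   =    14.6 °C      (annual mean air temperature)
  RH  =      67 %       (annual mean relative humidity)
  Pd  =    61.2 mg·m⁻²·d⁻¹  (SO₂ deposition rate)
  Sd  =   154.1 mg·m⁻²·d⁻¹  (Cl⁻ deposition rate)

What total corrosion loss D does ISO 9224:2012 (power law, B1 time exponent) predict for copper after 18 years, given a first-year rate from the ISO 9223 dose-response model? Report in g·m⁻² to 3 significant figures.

D(18) = 90.4 g·m⁻²

copper: temperature factor f = -0.080·(4.6) = -0.3680
  Pd branch = 0.0053·Pd^0.26·e^(0.059·RH+f) = 0.5569 μm/a
  Cl⁻ term: 0.01025·154.1^0.27·exp(0.036·67+0.049·14.6) = 0.9113
  sum: 0.5569 + 0.9113 → r_corr = 1.468 μm/a
Long-term exponent b (ISO 9224 Table 2, B1) = 0.667
  D(18) = 1.468 × 18^0.667 = 1.468 × 6.875 = 10.09 μm
  Mass loss = 10.09 μm × 8.96 g/cm³ = 90.44 g·m⁻²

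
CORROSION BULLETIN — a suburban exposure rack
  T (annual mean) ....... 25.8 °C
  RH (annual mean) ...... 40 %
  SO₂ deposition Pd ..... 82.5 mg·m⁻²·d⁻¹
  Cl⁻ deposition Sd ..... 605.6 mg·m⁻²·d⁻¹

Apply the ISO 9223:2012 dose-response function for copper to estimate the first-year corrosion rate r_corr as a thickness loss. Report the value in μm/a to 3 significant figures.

r_corr = 0.914 μm/a

copper: temperature factor f = -0.080·(15.8) = -1.2640
  Pd branch = 0.0053·Pd^0.26·e^(0.059·RH+f) = 0.04995 μm/a
  Cl⁻ term: 0.01025·605.6^0.27·exp(0.036·40+0.049·25.8) = 0.8636
  r_corr = 0.04995 + 0.8636 = 0.9136 μm/a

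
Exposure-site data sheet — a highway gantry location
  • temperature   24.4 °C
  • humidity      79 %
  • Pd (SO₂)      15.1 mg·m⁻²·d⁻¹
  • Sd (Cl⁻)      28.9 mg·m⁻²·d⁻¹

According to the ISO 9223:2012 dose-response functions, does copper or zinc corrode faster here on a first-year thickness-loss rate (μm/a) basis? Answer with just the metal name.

zinc

copper: temperature factor f = -0.080·(14.4) = -1.1520
  Pd branch = 0.0053·Pd^0.26·e^(0.059·RH+f) = 0.3587 μm/a
  Sd branch = 0.01025·Sd^0.27·e^(0.036·RH+0.049·T) = 1.444 μm/a
  r_corr = 0.3587 + 1.444 = 1.803 μm/a
zinc: T>10 °C ⇒ hinge -0.071·(24.4−10) = -1.0224
  SO₂ term: 0.0129·15.1^0.44·exp(0.046·79-1.0224) = 0.5802
  Sd branch = 0.0175·Sd^0.57·e^(0.008·RH+0.085·T) = 1.782 μm/a
  sum: 0.5802 + 1.782 → r_corr = 2.362 μm/a
Ordering by μm/a: zinc (2.36) > copper (1.8)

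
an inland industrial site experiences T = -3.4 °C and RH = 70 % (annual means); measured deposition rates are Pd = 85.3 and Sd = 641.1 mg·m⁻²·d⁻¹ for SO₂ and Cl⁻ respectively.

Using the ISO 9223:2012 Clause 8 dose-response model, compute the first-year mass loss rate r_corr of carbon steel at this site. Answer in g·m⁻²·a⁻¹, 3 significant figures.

carbon steel: f(T) = +0.150·(T−10) [T≤10 °C] = -2.0100
  Pd branch = 1.77·Pd^0.52·e^(0.02·RH+f) = 9.708 μm/a
  Cl⁻ term: 0.102·641.1^0.62·exp(0.033·70+0.04·-3.4) = 49.32
  sum: 9.708 + 49.32 → r_corr = 59.03 μm/a
Convert to mass loss: 59.03 μm/a × 7.85 g/cm³ = 463.4 g·m⁻²·a⁻¹

r_corr = 463 g·m⁻²·a⁻¹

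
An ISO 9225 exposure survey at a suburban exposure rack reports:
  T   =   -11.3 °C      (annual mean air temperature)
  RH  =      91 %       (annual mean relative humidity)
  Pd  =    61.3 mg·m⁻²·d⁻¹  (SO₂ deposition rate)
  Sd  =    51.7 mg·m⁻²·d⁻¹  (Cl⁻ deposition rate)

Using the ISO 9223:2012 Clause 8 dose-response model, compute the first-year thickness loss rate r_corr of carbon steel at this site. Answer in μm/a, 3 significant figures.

r_corr = 18.9 μm/a

carbon steel: f(T) = +0.150·(T−10) [T≤10 °C] = -3.1950
  SO₂ term: 1.77·61.3^0.52·exp(0.02·91-3.1950) = 3.805
  Sd branch = 0.102·Sd^0.62·e^(0.033·RH+0.04·T) = 15.1 μm/a
  sum: 3.805 + 15.1 → r_corr = 18.9 μm/a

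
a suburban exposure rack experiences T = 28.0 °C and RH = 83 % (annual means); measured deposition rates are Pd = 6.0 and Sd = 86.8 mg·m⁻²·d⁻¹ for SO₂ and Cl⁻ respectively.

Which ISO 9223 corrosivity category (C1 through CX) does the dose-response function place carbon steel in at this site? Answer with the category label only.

carbon steel: temperature factor f = -0.054·(18.0) = -0.9720
  Pd branch = 1.77·Pd^0.52·e^(0.02·RH+f) = 8.941 μm/a
  Cl⁻ term: 0.102·86.8^0.62·exp(0.033·83+0.04·28.0) = 76.99
  r_corr = 8.941 + 76.99 = 85.93 μm/a
Category bounds: 80…200 μm/a bracket r_corr ⇒ C5

C5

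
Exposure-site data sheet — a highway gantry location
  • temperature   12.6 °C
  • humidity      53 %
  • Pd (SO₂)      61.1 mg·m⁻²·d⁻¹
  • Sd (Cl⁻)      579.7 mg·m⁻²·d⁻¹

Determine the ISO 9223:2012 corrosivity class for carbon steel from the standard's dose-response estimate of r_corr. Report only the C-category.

C5

carbon steel: temperature factor f = -0.054·(2.6) = -0.1404
  SO₂ term: 1.77·61.1^0.52·exp(0.02·53-0.1404) = 37.68
  Sd branch = 0.102·Sd^0.62·e^(0.033·RH+0.04·T) = 50.15 μm/a
  sum: 37.68 + 50.15 → r_corr = 87.83 μm/a
Category bounds: 80…200 μm/a bracket r_corr ⇒ C5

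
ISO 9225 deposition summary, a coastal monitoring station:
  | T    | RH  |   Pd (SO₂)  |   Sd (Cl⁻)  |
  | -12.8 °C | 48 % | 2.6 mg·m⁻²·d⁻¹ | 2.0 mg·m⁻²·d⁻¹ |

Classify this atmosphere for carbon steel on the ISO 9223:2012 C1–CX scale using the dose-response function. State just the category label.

carbon steel: f(T) = +0.150·(T−10) [T≤10 °C] = -3.4200
  SO₂ term: 1.77·2.6^0.52·exp(0.02·48-3.4200) = 0.2485
  Cl⁻ term: 0.102·2.0^0.62·exp(0.033·48+0.04·-12.8) = 0.4579
  r_corr = 0.2485 + 0.4579 = 0.7065 μm/a
ISO 9223 Table 2 (carbon steel): 0 < 0.706 ≤ 1.3 μm/a ⇒ C1

C1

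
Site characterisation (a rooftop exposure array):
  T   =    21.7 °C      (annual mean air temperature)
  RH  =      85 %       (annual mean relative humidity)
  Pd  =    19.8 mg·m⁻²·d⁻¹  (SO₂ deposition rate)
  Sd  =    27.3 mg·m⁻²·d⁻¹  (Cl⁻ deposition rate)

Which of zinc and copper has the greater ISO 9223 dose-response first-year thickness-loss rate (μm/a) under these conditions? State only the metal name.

zinc: f(T) = -0.071·(T−10) [T>10 °C] = -0.8307
  Pd branch = 0.0129·Pd^0.44·e^(0.046·RH+f) = 1.043 μm/a
  Sd branch = 0.0175·Sd^0.57·e^(0.008·RH+0.085·T) = 1.439 μm/a
  sum: 1.043 + 1.439 → r_corr = 2.482 μm/a
copper: temperature factor f = -0.080·(11.7) = -0.9360
  Pd branch = 0.0053·Pd^0.26·e^(0.059·RH+f) = 0.6806 μm/a
  Cl⁻ term: 0.01025·27.3^0.27·exp(0.036·85+0.049·21.7) = 1.546
  sum: 0.6806 + 1.546 → r_corr = 2.227 μm/a
Ordering by μm/a: zinc (2.48) > copper (2.23)

zinc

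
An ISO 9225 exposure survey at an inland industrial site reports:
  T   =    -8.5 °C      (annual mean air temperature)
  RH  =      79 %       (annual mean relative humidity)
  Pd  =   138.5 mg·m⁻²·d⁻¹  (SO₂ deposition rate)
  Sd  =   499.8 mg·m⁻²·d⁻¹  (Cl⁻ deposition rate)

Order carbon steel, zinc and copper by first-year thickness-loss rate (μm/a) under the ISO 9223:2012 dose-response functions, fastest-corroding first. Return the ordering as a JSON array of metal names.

carbon steel: temperature factor f = +0.150·(-18.5) = -2.7750
  Pd branch = 1.77·Pd^0.52·e^(0.02·RH+f) = 6.959 μm/a
  Sd branch = 0.102·Sd^0.62·e^(0.033·RH+0.04·T) = 46.39 μm/a
  r_corr = 6.959 + 46.39 = 53.35 μm/a
zinc: f(T) = +0.038·(T−10) [T≤10 °C] = -0.7030
  SO₂ term: 0.0129·138.5^0.44·exp(0.046·79-0.7030) = 2.117
  Sd branch = 0.0175·Sd^0.57·e^(0.008·RH+0.085·T) = 0.5521 μm/a
  r_corr = 2.117 + 0.5521 = 2.669 μm/a
copper: f(T) = +0.126·(T−10) [T≤10 °C] = -2.3310
  SO₂ term: 0.0053·138.5^0.26·exp(0.059·79-2.3310) = 0.1963
  Cl⁻ term: 0.01025·499.8^0.27·exp(0.036·79+0.049·-8.5) = 0.6218
  sum: 0.1963 + 0.6218 → r_corr = 0.8181 μm/a
Ordering by μm/a: carbon steel (53.3) > zinc (2.67) > copper (0.818)

["carbon steel", "zinc", "copper"]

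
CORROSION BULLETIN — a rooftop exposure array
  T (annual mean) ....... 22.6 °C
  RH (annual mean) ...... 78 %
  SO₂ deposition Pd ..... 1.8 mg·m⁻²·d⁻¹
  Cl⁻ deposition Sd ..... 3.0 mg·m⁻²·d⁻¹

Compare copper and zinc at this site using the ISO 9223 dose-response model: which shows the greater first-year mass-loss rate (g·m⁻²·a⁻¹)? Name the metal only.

copper: f(T) = -0.080·(T−10) [T>10 °C] = -1.0080
  sulphur-dioxide contribution → 0.2246 μm/a
  chloride contribution → 0.6918 μm/a
  ⇒ r_corr(copper) = 0.9165 μm/a
  mass loss = 0.9165 μm/a × 8.96 g/cm³ = 8.211 g·m⁻²·a⁻¹
zinc: temperature factor f = -0.071·(12.6) = -0.8946
  sulphur-dioxide contribution → 0.247 μm/a
  chloride contribution → 0.4171 μm/a
  total first-year rate 0.6641 μm/a
  mass loss = 0.6641 μm/a × 7.14 g/cm³ = 4.742 g·m⁻²·a⁻¹
Ordering by g·m⁻²·a⁻¹: copper (8.21) > zinc (4.74)

copper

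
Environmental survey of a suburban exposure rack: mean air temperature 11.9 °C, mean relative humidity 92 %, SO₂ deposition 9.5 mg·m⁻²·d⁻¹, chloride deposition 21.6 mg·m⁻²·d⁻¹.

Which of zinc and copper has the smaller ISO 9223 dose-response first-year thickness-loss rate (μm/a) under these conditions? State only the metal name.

zinc

zinc: T>10 °C ⇒ hinge -0.071·(11.9−10) = -0.1349
  SO₂ term: 0.0129·9.5^0.44·exp(0.046·92-0.1349) = 2.09
  Cl⁻ term: 0.0175·21.6^0.57·exp(0.008·92+0.085·11.9) = 0.5789
  r_corr = 2.09 + 0.5789 = 2.669 μm/a
copper: temperature factor f = -0.080·(1.9) = -0.1520
  SO₂ term: 0.0053·9.5^0.26·exp(0.059·92-0.1520) = 1.861
  Sd branch = 0.01025·Sd^0.27·e^(0.036·RH+0.049·T) = 1.155 μm/a
  r_corr = 1.861 + 1.155 = 3.016 μm/a
Ordering by μm/a: copper (3.02) > zinc (2.67)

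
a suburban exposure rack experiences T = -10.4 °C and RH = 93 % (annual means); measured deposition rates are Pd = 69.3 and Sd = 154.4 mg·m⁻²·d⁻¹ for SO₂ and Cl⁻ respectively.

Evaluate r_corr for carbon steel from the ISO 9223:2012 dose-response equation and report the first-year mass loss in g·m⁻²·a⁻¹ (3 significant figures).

carbon steel: f(T) = +0.150·(T−10) [T≤10 °C] = -3.0600
  sulphur-dioxide contribution → 4.831 μm/a
  chloride contribution → 32.94 μm/a
  ⇒ r_corr(carbon steel) = 37.77 μm/a
Convert to mass loss: 37.77 μm/a × 7.85 g/cm³ = 296.5 g·m⁻²·a⁻¹

r_corr = 297 g·m⁻²·a⁻¹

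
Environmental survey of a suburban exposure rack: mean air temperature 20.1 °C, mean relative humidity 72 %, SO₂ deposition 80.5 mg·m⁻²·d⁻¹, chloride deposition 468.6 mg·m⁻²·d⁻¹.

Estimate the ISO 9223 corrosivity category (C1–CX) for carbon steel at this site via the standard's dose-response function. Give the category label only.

C5

carbon steel: f(T) = -0.054·(T−10) [T>10 °C] = -0.5454
  sulphur-dioxide contribution → 42.41 μm/a
  chloride contribution → 111.1 μm/a
  ⇒ r_corr(carbon steel) = 153.5 μm/a
Category bounds: 80…200 μm/a bracket r_corr ⇒ C5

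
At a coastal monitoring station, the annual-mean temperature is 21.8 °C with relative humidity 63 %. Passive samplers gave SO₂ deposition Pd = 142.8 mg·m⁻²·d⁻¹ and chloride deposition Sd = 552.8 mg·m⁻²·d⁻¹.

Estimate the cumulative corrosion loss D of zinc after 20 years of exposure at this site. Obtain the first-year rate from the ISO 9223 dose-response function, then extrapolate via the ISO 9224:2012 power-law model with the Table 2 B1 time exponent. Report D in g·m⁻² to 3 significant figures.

zinc: temperature factor f = -0.071·(11.8) = -0.8378
  Pd branch = 0.0129·Pd^0.44·e^(0.046·RH+f) = 0.8983 μm/a
  Sd branch = 0.0175·Sd^0.57·e^(0.008·RH+0.085·T) = 6.76 μm/a
  r_corr = 0.8983 + 6.76 = 7.658 μm/a
Long-term exponent b (ISO 9224 Table 2, B1) = 0.813
  D(20) = 7.658 × 20^0.813 = 7.658 × 11.42 = 87.47 μm
  Mass loss = 87.47 μm × 7.14 g/cm³ = 624.5 g·m⁻²

D(20) = 625 g·m⁻²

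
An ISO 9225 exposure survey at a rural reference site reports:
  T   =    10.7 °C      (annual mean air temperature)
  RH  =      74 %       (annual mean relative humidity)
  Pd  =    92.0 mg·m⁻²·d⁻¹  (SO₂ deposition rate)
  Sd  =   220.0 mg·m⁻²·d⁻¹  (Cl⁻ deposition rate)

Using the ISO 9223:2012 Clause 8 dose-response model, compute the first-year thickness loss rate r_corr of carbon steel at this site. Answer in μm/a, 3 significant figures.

carbon steel: temperature factor f = -0.054·(0.7) = -0.0378
  sulphur-dioxide contribution → 78.61 μm/a
  chloride contribution → 50.97 μm/a
  ⇒ r_corr(carbon steel) = 129.6 μm/a

r_corr = 130 μm/a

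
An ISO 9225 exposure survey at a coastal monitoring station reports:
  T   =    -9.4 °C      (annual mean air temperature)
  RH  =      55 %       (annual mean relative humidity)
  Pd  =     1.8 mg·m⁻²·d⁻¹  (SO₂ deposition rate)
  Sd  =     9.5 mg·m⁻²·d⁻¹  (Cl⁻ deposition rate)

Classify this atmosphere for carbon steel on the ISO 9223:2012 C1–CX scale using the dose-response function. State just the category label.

carbon steel: f(T) = +0.150·(T−10) [T≤10 °C] = -2.9100
  sulphur-dioxide contribution → 0.3932 μm/a
  chloride contribution → 1.737 μm/a
  ⇒ r_corr(carbon steel) = 2.13 μm/a
Category bounds: 1.3…25 μm/a bracket r_corr ⇒ C2

C2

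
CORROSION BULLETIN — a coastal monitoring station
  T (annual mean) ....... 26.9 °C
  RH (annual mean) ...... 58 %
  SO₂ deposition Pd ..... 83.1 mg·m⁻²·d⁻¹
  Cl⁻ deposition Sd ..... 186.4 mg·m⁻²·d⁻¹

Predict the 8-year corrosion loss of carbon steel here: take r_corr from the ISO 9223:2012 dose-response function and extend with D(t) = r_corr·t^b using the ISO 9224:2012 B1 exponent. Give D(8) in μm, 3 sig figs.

carbon steel: T>10 °C ⇒ hinge -0.054·(26.9−10) = -0.9126
  SO₂ term: 1.77·83.1^0.52·exp(0.02·58-0.9126) = 22.57
  Sd branch = 0.102·Sd^0.62·e^(0.033·RH+0.04·T) = 51.86 μm/a
  sum: 22.57 + 51.86 → r_corr = 74.43 μm/a
ISO 9224: D(t) = r_corr · t^b with b = 0.523 (carbon steel, B1)
  D(8) = 74.43 × 8^0.523 = 74.43 × 2.967 = 220.8 μm

D(8) = 221 μm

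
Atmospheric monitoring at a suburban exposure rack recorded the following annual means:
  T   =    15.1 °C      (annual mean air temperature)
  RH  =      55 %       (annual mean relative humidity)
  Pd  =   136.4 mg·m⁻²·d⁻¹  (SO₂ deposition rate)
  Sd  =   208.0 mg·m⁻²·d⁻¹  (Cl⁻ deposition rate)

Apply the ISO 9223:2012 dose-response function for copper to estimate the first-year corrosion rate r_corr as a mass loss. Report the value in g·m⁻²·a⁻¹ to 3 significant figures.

copper: f(T) = -0.080·(T−10) [T>10 °C] = -0.4080
  SO₂ term: 0.0053·136.4^0.26·exp(0.059·55-0.4080) = 0.3247
  Sd branch = 0.01025·Sd^0.27·e^(0.036·RH+0.049·T) = 0.6574 μm/a
  r_corr = 0.3247 + 0.6574 = 0.9821 μm/a
Convert to mass loss: 0.9821 μm/a × 8.96 g/cm³ = 8.799 g·m⁻²·a⁻¹

r_corr = 8.80 g·m⁻²·a⁻¹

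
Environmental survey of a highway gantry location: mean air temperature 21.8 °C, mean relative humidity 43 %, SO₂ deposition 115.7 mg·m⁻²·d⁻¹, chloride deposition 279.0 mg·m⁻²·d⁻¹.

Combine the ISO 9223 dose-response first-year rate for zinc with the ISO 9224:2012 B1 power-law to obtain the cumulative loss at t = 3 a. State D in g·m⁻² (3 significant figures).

D(3) = 73.7 g·m⁻²

zinc: T>10 °C ⇒ hinge -0.071·(21.8−10) = -0.8378
  sulphur-dioxide contribution → 0.3263 μm/a
  chloride contribution → 3.901 μm/a
  ⇒ r_corr(zinc) = 4.227 μm/a
ISO 9224: D(t) = r_corr · t^b with b = 0.813 (zinc, B1)
  D(3) = 4.227 × 3^0.813 = 4.227 × 2.443 = 10.33 μm
  Mass loss = 10.33 μm × 7.14 g/cm³ = 73.73 g·m⁻²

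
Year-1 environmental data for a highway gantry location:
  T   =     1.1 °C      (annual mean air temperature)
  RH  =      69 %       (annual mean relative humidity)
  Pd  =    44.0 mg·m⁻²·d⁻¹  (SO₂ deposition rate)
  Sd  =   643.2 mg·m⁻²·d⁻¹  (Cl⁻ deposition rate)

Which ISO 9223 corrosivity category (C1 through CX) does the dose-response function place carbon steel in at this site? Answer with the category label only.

carbon steel: f(T) = +0.150·(T−10) [T≤10 °C] = -1.3350
  sulphur-dioxide contribution → 13.25 μm/a
  chloride contribution → 57.25 μm/a
  ⇒ r_corr(carbon steel) = 70.5 μm/a
Category bounds: 50…80 μm/a bracket r_corr ⇒ C4

C4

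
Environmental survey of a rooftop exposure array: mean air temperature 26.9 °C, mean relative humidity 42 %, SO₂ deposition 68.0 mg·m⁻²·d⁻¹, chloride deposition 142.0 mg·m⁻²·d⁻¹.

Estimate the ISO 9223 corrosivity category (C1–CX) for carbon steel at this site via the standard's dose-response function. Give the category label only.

carbon steel: f(T) = -0.054·(T−10) [T>10 °C] = -0.9126
  Pd branch = 1.77·Pd^0.52·e^(0.02·RH+f) = 14.77 μm/a
  Cl⁻ term: 0.102·142.0^0.62·exp(0.033·42+0.04·26.9) = 25.84
  r_corr = 14.77 + 25.84 = 40.61 μm/a
Category bounds: 25…50 μm/a bracket r_corr ⇒ C3

C3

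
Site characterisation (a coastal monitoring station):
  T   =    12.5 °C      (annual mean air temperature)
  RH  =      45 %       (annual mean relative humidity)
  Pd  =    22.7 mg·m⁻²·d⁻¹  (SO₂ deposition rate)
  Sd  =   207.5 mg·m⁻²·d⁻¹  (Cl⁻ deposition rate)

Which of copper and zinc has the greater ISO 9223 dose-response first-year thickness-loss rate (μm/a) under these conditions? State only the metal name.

zinc

copper: temperature factor f = -0.080·(2.5) = -0.2000
  sulphur-dioxide contribution → 0.139 μm/a
  chloride contribution → 0.4035 μm/a
  total first-year rate 0.5425 μm/a
zinc: f(T) = -0.071·(T−10) [T>10 °C] = -0.1775
  sulphur-dioxide contribution → 0.3382 μm/a
  chloride contribution → 1.519 μm/a
  ⇒ r_corr(zinc) = 1.857 μm/a
Ordering by μm/a: zinc (1.86) > copper (0.543)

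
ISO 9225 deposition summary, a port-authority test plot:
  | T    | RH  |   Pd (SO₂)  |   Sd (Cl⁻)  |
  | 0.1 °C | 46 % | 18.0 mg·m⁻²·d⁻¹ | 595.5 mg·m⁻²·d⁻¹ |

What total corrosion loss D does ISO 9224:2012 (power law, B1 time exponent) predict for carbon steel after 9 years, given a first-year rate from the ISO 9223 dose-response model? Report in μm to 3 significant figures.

D(9) = 91.7 μm

carbon steel: f(T) = +0.150·(T−10) [T≤10 °C] = -1.4850
  SO₂ term: 1.77·18.0^0.52·exp(0.02·46-1.4850) = 4.522
  Cl⁻ term: 0.102·595.5^0.62·exp(0.033·46+0.04·0.1) = 24.55
  sum: 4.522 + 24.55 → r_corr = 29.07 μm/a
Power-law: D(9) = r_corr · 9^0.523
  D(9) = 29.07 × 9^0.523 = 29.07 × 3.156 = 91.73 μm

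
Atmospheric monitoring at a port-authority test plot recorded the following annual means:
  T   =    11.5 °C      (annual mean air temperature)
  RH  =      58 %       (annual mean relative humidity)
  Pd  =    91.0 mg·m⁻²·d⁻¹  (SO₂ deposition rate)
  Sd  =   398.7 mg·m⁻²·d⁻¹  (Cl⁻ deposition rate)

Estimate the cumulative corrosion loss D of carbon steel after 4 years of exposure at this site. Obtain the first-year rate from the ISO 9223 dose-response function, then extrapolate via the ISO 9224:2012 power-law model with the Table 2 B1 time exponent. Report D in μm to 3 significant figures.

carbon steel: f(T) = -0.054·(T−10) [T>10 °C] = -0.0810
  SO₂ term: 1.77·91.0^0.52·exp(0.02·58-0.0810) = 54.36
  Sd branch = 0.102·Sd^0.62·e^(0.033·RH+0.04·T) = 44.88 μm/a
  sum: 54.36 + 44.88 → r_corr = 99.24 μm/a
Long-term exponent b (ISO 9224 Table 2, B1) = 0.523
  D(4) = 99.24 × 4^0.523 = 99.24 × 2.065 = 204.9 μm

D(4) = 205 μm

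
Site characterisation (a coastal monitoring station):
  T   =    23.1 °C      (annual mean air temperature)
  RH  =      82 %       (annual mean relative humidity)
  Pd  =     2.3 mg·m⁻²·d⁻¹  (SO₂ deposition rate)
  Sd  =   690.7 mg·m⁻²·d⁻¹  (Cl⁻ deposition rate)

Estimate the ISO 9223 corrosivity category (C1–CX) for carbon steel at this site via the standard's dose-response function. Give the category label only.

carbon steel: T>10 °C ⇒ hinge -0.054·(23.1−10) = -0.7074
  Pd branch = 1.77·Pd^0.52·e^(0.02·RH+f) = 6.936 μm/a
  Cl⁻ term: 0.102·690.7^0.62·exp(0.033·82+0.04·23.1) = 221.5
  r_corr = 6.936 + 221.5 = 228.5 μm/a
Category bounds: 200…700 μm/a bracket r_corr ⇒ CX

CX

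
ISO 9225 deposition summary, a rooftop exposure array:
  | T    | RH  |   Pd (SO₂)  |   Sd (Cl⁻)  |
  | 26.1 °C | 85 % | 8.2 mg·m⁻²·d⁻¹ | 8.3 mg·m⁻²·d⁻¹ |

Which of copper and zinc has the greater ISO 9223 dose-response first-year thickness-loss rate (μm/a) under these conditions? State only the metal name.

copper: temperature factor f = -0.080·(16.1) = -1.2880
  Pd branch = 0.0053·Pd^0.26·e^(0.059·RH+f) = 0.3806 μm/a
  Sd branch = 0.01025·Sd^0.27·e^(0.036·RH+0.049·T) = 1.391 μm/a
  r_corr = 0.3806 + 1.391 = 1.771 μm/a
zinc: T>10 °C ⇒ hinge -0.071·(26.1−10) = -1.1431
  SO₂ term: 0.0129·8.2^0.44·exp(0.046·85-1.1431) = 0.518
  Sd branch = 0.0175·Sd^0.57·e^(0.008·RH+0.085·T) = 1.061 μm/a
  sum: 0.518 + 1.061 → r_corr = 1.579 μm/a
Ordering by μm/a: copper (1.77) > zinc (1.58)

copper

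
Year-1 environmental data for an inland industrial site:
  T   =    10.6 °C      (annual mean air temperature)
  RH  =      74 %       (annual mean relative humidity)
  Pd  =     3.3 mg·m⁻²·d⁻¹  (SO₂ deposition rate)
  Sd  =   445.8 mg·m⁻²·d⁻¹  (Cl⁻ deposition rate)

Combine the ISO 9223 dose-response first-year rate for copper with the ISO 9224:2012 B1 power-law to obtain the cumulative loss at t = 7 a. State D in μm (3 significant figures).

D(7) = 6.69 μm

copper: T>10 °C ⇒ hinge -0.080·(10.6−10) = -0.0480
  SO₂ term: 0.0053·3.3^0.26·exp(0.059·74-0.0480) = 0.5425
  Sd branch = 0.01025·Sd^0.27·e^(0.036·RH+0.049·T) = 1.284 μm/a
  sum: 0.5425 + 1.284 → r_corr = 1.826 μm/a
ISO 9224: D(t) = r_corr · t^b with b = 0.667 (copper, B1)
  D(7) = 1.826 × 7^0.667 = 1.826 × 3.662 = 6.688 μm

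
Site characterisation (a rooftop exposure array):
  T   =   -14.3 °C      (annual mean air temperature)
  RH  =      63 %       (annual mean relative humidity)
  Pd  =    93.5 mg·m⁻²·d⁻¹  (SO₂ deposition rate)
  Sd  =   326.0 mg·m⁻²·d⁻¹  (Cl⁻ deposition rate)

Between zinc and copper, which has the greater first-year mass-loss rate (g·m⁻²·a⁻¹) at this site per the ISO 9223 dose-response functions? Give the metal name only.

zinc

zinc: f(T) = +0.038·(T−10) [T≤10 °C] = -0.9234
  Pd branch = 0.0129·Pd^0.44·e^(0.046·RH+f) = 0.6844 μm/a
  Sd branch = 0.0175·Sd^0.57·e^(0.008·RH+0.085·T) = 0.2326 μm/a
  sum: 0.6844 + 0.2326 → r_corr = 0.917 μm/a
  mass loss = 0.917 μm/a × 7.14 g/cm³ = 6.547 g·m⁻²·a⁻¹
copper: f(T) = +0.126·(T−10) [T≤10 °C] = -3.0618
  Pd branch = 0.0053·Pd^0.26·e^(0.059·RH+f) = 0.03321 μm/a
  Cl⁻ term: 0.01025·326.0^0.27·exp(0.036·63+0.049·-14.3) = 0.2344
  r_corr = 0.03321 + 0.2344 = 0.2676 μm/a
  mass loss = 0.2676 μm/a × 8.96 g/cm³ = 2.398 g·m⁻²·a⁻¹
Ordering by g·m⁻²·a⁻¹: zinc (6.55) > copper (2.4)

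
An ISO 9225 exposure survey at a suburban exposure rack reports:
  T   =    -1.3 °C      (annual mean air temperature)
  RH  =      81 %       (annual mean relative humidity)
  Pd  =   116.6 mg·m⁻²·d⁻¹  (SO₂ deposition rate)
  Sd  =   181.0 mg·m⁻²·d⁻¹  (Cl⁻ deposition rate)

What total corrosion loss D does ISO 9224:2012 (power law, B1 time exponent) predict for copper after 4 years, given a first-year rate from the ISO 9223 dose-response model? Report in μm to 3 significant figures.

D(4) = 3.14 μm

copper: T≤10 °C ⇒ hinge +0.126·(-1.3−10) = -1.4238
  sulphur-dioxide contribution → 0.5233 μm/a
  chloride contribution → 0.7228 μm/a
  total first-year rate 1.246 μm/a
Long-term exponent b (ISO 9224 Table 2, B1) = 0.667
  D(4) = 1.246 × 4^0.667 = 1.246 × 2.521 = 3.142 μm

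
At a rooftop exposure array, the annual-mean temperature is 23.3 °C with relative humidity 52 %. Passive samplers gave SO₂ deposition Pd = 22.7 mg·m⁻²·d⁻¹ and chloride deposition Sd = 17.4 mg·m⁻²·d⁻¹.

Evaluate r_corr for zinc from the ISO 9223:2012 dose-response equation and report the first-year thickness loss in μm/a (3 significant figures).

r_corr = 1.20 μm/a

zinc: temperature factor f = -0.071·(13.3) = -0.9443
  SO₂ term: 0.0129·22.7^0.44·exp(0.046·52-0.9443) = 0.2168
  Sd branch = 0.0175·Sd^0.57·e^(0.008·RH+0.085·T) = 0.9793 μm/a
  sum: 0.2168 + 0.9793 → r_corr = 1.196 μm/a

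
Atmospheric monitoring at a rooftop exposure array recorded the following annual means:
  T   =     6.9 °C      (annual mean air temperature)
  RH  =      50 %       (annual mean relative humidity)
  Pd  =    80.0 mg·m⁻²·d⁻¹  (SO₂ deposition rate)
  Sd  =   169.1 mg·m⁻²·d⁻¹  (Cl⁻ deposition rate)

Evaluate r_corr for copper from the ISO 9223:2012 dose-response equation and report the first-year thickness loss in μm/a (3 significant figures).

r_corr = 0.562 μm/a

copper: temperature factor f = +0.126·(-3.1) = -0.3906
  SO₂ term: 0.0053·80.0^0.26·exp(0.059·50-0.3906) = 0.2141
  Sd branch = 0.01025·Sd^0.27·e^(0.036·RH+0.049·T) = 0.3474 μm/a
  r_corr = 0.2141 + 0.3474 = 0.5615 μm/a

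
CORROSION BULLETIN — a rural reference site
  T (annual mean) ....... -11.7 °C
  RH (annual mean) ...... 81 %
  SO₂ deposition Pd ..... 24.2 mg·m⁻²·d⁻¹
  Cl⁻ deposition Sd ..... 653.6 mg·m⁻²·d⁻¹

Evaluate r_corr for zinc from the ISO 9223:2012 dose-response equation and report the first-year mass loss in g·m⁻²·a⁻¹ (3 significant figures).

zinc: temperature factor f = +0.038·(-21.7) = -0.8246
  Pd branch = 0.0129·Pd^0.44·e^(0.046·RH+f) = 0.954 μm/a
  Sd branch = 0.0175·Sd^0.57·e^(0.008·RH+0.085·T) = 0.4981 μm/a
  sum: 0.954 + 0.4981 → r_corr = 1.452 μm/a
Convert to mass loss: 1.452 μm/a × 7.14 g/cm³ = 10.37 g·m⁻²·a⁻¹

r_corr = 10.4 g·m⁻²·a⁻¹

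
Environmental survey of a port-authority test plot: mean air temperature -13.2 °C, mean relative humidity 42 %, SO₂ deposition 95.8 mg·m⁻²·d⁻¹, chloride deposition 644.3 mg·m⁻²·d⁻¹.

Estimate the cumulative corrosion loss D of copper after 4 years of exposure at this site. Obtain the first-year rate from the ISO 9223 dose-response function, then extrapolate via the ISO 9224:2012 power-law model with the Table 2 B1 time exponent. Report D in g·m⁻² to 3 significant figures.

copper: T≤10 °C ⇒ hinge +0.126·(-13.2−10) = -2.9232
  Pd branch = 0.0053·Pd^0.26·e^(0.059·RH+f) = 0.01112 μm/a
  Sd branch = 0.01025·Sd^0.27·e^(0.036·RH+0.049·T) = 0.1396 μm/a
  sum: 0.01112 + 0.1396 → r_corr = 0.1507 μm/a
Long-term exponent b (ISO 9224 Table 2, B1) = 0.667
  D(4) = 0.1507 × 4^0.667 = 0.1507 × 2.521 = 0.38 μm
  Mass loss = 0.38 μm × 8.96 g/cm³ = 3.405 g·m⁻²

D(4) = 3.40 g·m⁻²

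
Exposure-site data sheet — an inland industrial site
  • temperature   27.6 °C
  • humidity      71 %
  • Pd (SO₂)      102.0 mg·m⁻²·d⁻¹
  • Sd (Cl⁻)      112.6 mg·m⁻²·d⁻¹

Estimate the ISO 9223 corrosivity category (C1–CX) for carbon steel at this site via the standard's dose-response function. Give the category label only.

carbon steel: T>10 °C ⇒ hinge -0.054·(27.6−10) = -0.9504
  sulphur-dioxide contribution → 31.36 μm/a
  chloride contribution → 59.92 μm/a
  ⇒ r_corr(carbon steel) = 91.28 μm/a
Category bounds: 80…200 μm/a bracket r_corr ⇒ C5

C5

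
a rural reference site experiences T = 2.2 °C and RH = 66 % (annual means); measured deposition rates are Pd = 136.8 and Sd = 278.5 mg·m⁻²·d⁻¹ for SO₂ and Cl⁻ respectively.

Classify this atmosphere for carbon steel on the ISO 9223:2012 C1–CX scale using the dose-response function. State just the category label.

C4

carbon steel: temperature factor f = +0.150·(-7.8) = -1.1700
  SO₂ term: 1.77·136.8^0.52·exp(0.02·66-1.1700) = 26.54
  Cl⁻ term: 0.102·278.5^0.62·exp(0.033·66+0.04·2.2) = 32.25
  sum: 26.54 + 32.25 → r_corr = 58.79 μm/a
58.8 μm/a falls in (50, 80] for carbon steel → category C4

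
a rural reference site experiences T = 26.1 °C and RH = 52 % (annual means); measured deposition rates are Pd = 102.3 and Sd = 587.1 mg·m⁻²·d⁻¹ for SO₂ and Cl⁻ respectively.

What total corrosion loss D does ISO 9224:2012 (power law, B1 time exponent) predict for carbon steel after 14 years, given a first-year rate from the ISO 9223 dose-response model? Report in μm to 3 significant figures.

D(14) = 426 μm

carbon steel: f(T) = -0.054·(T−10) [T>10 °C] = -0.8694
  SO₂ term: 1.77·102.3^0.52·exp(0.02·52-0.8694) = 23.29
  Sd branch = 0.102·Sd^0.62·e^(0.033·RH+0.04·T) = 83.92 μm/a
  sum: 23.29 + 83.92 → r_corr = 107.2 μm/a
Long-term exponent b (ISO 9224 Table 2, B1) = 0.523
  D(14) = 107.2 × 14^0.523 = 107.2 × 3.976 = 426.2 μm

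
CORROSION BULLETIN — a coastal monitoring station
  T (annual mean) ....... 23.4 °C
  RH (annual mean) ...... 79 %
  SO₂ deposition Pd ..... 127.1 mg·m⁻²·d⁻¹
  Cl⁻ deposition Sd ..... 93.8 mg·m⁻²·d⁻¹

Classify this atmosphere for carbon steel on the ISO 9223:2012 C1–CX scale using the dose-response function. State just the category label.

C5

carbon steel: temperature factor f = -0.054·(13.4) = -0.7236
  SO₂ term: 1.77·127.1^0.52·exp(0.02·79-0.7236) = 51.77
  Sd branch = 0.102·Sd^0.62·e^(0.033·RH+0.04·T) = 58.89 μm/a
  r_corr = 51.77 + 58.89 = 110.7 μm/a
Category bounds: 80…200 μm/a bracket r_corr ⇒ C5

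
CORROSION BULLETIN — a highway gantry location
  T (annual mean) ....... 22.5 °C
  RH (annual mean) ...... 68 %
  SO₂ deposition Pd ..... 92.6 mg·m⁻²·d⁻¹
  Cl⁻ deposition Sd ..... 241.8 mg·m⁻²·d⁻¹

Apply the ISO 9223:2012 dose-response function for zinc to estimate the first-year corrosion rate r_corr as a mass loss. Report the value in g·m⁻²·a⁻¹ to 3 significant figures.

r_corr = 39.6 g·m⁻²·a⁻¹

zinc: T>10 °C ⇒ hinge -0.071·(22.5−10) = -0.8875
  SO₂ term: 0.0129·92.6^0.44·exp(0.046·68-0.8875) = 0.8891
  Cl⁻ term: 0.0175·241.8^0.57·exp(0.008·68+0.085·22.5) = 4.661
  sum: 0.8891 + 4.661 → r_corr = 5.55 μm/a
Convert to mass loss: 5.55 μm/a × 7.14 g/cm³ = 39.63 g·m⁻²·a⁻¹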